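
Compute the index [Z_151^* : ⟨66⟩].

5

By Lagrange's theorem, ord_151(66) divides φ(151) = 151 − 1 = 150 = 2 · 3 · 5^2.
Divisors of 150: 1, 2, 3, 5, 6, 10, 15, 25, 30, 50, 75, 150.
Test each divisor d:
66^1 ≡ 66
66^2 ≡ 128
66^3 ≡ 143
66^5 ≡ 33
66^6 ≡ 64
66^10 ≡ 32
66^15 ≡ 150
66^25 ≡ 119
66^30 ≡ 1
The order of 66 is 30, so the subgroup it generates has 30 elements.
The index is φ(151) / ord(66) = 150 / 30 = 5.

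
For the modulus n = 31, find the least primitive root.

φ(31) = 31 − 1 = 30 = 2 · 3 · 5.
Test candidates g = 2, 3, … against the prime factors q ∈ {2, 3, 5} of φ(31): g is a generator iff g^(30/q) ≢ 1 for every such q.
g = 2: 2^15 ≡ 1 — hits 1, so not a primitive root.
g = 3: 3^15 ≡ 30; 3^10 ≡ 25; 3^6 ≡ 16 — none is 1, so 3 is a primitive root.
Hence the least primitive root of 31 is 3.

3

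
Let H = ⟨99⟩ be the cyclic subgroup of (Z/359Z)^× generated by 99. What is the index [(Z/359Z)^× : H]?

2

ord(99) | φ(359) = 359 − 1 = 358 = 2 · 179.
Divisors of 358: 1, 2, 179, 358.
Test each divisor d:
99^1 ≡ 99
99^2 ≡ 108
99^179 ≡ 1
So ord_359(99) = 179, hence |⟨99⟩| = 179.
[(Z/359Z)^× : ⟨99⟩] = 358/179 = 2.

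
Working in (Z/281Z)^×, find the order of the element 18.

140

Since 18 ∈ (Z/281Z)^×, its order divides φ(281) = 281 − 1 = 280 = 2^3 · 5 · 7.
Divisors of 280: 1, 2, 4, 5, 7, 8, 10, 14, 20, 28, 35, 40, 56, 70, 140, 280.
Evaluate successive powers at the divisors of 280:
18^1 ≡ 18 (mod 281)
18^2 ≡ 43 (mod 281)
18^4 ≡ 163 (mod 281)
18^5 ≡ 124 (mod 281)
18^7 ≡ 274 (mod 281)
18^8 ≡ 155 (mod 281)
18^10 ≡ 202 (mod 281)
18^14 ≡ 49 (mod 281)
18^20 ≡ 59 (mod 281)
18^28 ≡ 153 (mod 281)
18^35 ≡ 53 (mod 281)
18^40 ≡ 109 (mod 281)
18^56 ≡ 86 (mod 281)
18^70 ≡ 280 (mod 281)
18^140 ≡ 1 (mod 281) ✓
Therefore the multiplicative order of 18 modulo 281 is 140.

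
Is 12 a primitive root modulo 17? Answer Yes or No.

Yes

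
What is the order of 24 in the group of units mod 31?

Since 24 ∈ (Z/31Z)^×, its order divides φ(31) = 31 − 1 = 30 = 2 · 3 · 5.
Divisors of 30: 1, 2, 3, 5, 6, 10, 15, 30.
Check 24^d mod 31 for each divisor in increasing order:
24^1 ≡ 24 (mod 31)
24^2 ≡ 18 (mod 31)
24^3 ≡ 29 (mod 31)
24^5 ≡ 26 (mod 31)
24^6 ≡ 4 (mod 31)
24^10 ≡ 25 (mod 31)
24^15 ≡ 30 (mod 31)
24^30 ≡ 1 (mod 31) ✓
Therefore the multiplicative order of 24 modulo 31 is 30.

30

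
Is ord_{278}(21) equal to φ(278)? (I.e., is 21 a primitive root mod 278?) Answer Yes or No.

Yes

φ(278) = φ(2)·φ(139) = 1·138 = 138 = 2 · 3 · 23.
It suffices to check that the order of 21 is not a proper divisor of 138: compute 21^(138/q) for q ∈ {2, 3, 23}.
21^69 ≡ 277 (mod 278)  [q = 2: ≢ 1 ✓]
21^46 ≡ 235 (mod 278)  [q = 3: ≢ 1 ✓]
21^6 ≡ 63 (mod 278)  [q = 23: ≢ 1 ✓]
None equal 1, so ord_278(21) = 138: 21 is a primitive root.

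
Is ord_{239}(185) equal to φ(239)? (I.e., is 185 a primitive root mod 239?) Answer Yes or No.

Yes

φ(239) = 239 − 1 = 238 = 2 · 7 · 17.
Test 185^(238/q) mod 239 for each prime factor q of 238:
185^119 ≡ 238 (mod 239)  [q = 2: ≢ 1 ✓]
185^34 ≡ 24 (mod 239)  [q = 7: ≢ 1 ✓]
185^14 ≡ 128 (mod 239)  [q = 17: ≢ 1 ✓]
Every test exponent gives a nontrivial residue, hence 185 generates the full group.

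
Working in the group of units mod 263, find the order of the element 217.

262

Since 217 ∈ (Z/263Z)^×, its order divides φ(263) = 263 − 1 = 262 = 2 · 131.
Divisors of 262: 1, 2, 131, 262.
Test each divisor d:
217^1 ≡ 217 (mod 263)
217^2 ≡ 12 (mod 263)
217^131 ≡ 262 (mod 263)
217^262 ≡ 1 (mod 263) ✓
So ord_263(217) = 262.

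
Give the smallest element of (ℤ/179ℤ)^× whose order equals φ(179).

φ(179) = 179 − 1 = 178 = 2 · 89.
g is a primitive root iff g^(178/q) ≢ 1 (mod 179) for each prime q ∈ {2, 89}.
g = 2: 2^89 ≡ 178; 2^2 ≡ 4 — none is 1, so 2 is a primitive root.
The smallest primitive root modulo 179 is 2.

2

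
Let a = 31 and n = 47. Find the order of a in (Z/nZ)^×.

46

Since 31 ∈ (Z/47Z)^×, its order divides φ(47) = 47 − 1 = 46 = 2 · 23.
Divisors of 46: 1, 2, 23, 46.
Evaluate successive powers at the divisors of 46:
31^1 ≡ 31 (mod 47)
31^2 ≡ 21 (mod 47)
31^23 ≡ 46 (mod 47)
31^46 ≡ 1 (mod 47) ✓
So ord_47(31) = 46.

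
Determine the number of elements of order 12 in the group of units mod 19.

0

φ(19) = 19 − 1 = 18 = 2 · 3^2.
In a cyclic group of order 18, there are φ(d) elements of order d for each divisor d of 18, and zero for non-divisors.
Here 18 is not a multiple of 12, so there are no elements of order 12.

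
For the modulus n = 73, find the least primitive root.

5

φ(73) = 73 − 1 = 72 = 2^3 · 3^2.
g is a primitive root iff g^(72/q) ≢ 1 (mod 73) for each prime q ∈ {2, 3}.
g = 2: 2^36 ≡ 1 — hits 1, so not a primitive root.
g = 3: 3^36 ≡ 1 — hits 1, so not a primitive root.
g = 4: 4^36 ≡ 1 — hits 1, so not a primitive root.
g = 5: 5^36 ≡ 72; 5^24 ≡ 8 — none is 1, so 5 is a primitive root.
Hence the least primitive root of 73 is 5.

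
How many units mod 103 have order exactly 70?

0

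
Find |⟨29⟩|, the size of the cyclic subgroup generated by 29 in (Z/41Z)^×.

40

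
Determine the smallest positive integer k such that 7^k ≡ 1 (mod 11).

The order of 7 must divide φ(11) = 11 − 1 = 10 = 2 · 5.
Divisors of 10: 1, 2, 5, 10.
Compute 7^d (mod 11) for the divisors d until we hit 1:
7^1 ≡ 7 (mod 11)
7^2 ≡ 5 (mod 11)
7^5 ≡ 10 (mod 11)
7^10 ≡ 1 (mod 11) ✓
The smallest such exponent is 10, so the order of 7 is 10.

10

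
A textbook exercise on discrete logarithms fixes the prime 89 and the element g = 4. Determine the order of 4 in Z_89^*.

ord(4) | φ(89) = 89 − 1 = 88 = 2^3 · 11.
Divisors of 88: 1, 2, 4, 8, 11, 22, 44, 88.
Compute 4^d (mod 89) for the divisors d until we hit 1:
4^1 ≡ 4 (mod 89)
4^2 ≡ 16 (mod 89)
4^4 ≡ 78 (mod 89)
4^8 ≡ 32 (mod 89)
4^11 ≡ 1 (mod 89) ✓
The smallest such exponent is 11, so the order of 4 is 11.

11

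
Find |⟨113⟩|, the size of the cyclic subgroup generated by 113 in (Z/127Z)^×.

63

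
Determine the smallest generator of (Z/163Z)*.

2

φ(163) = 163 − 1 = 162 = 2 · 3^4.
g is a primitive root iff g^(162/q) ≢ 1 (mod 163) for each prime q ∈ {2, 3}.
g = 2: 2^81 ≡ 162; 2^54 ≡ 104 — none is 1, so 2 is a primitive root.
Hence the least primitive root of 163 is 2.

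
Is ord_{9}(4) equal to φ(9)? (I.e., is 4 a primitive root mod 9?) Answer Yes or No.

No

φ(9) = φ(3^2) = 3·(3−1) = 6 = 2 · 3.
Test 4^(6/q) mod 9 for each prime factor q of 6:
4^3 ≡ 1 (mod 9)  [q = 2: ≡ 1 ✗]
4^2 ≡ 7 (mod 9)  [q = 3: ≢ 1 ✓]
4^3 ≡ 1 shows ord(4) | 3, strictly less than φ(9); not a primitive root.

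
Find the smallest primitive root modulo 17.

3

φ(17) = 17 − 1 = 16 = 2^4.
g is a primitive root iff g^(16/q) ≢ 1 (mod 17) for each prime q ∈ {2}.
g = 2: 2^8 ≡ 1 — hits 1, so not a primitive root.
g = 3: 3^8 ≡ 16 — none is 1, so 3 is a primitive root.
So 3 is the smallest generator of (Z/17Z)^×.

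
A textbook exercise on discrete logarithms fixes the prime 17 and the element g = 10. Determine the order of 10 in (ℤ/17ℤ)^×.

16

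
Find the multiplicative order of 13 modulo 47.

46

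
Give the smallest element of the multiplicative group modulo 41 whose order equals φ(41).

6

φ(41) = 41 − 1 = 40 = 2^3 · 5.
g is a primitive root iff g^(40/q) ≢ 1 (mod 41) for each prime q ∈ {2, 5}.
g = 2: 2^20 ≡ 1 — hits 1, so not a primitive root.
g = 3: 3^20 ≡ 40; 3^8 ≡ 1 — hits 1, so not a primitive root.
g = 4: 4^20 ≡ 1 — hits 1, so not a primitive root.
g = 5: 5^20 ≡ 1 — hits 1, so not a primitive root.
g = 6: 6^20 ≡ 40; 6^8 ≡ 10 — none is 1, so 6 is a primitive root.
Hence the least primitive root of 41 is 6.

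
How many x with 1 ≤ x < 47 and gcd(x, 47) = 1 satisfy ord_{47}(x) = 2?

φ(47) = 47 − 1 = 46 = 2 · 23.
Since (Z/47Z)^× is cyclic of order 46, the number of elements of order d is φ(d) when d | 46 and 0 otherwise.
2 | 46, and φ(2) = 2 − 1 = 1.

1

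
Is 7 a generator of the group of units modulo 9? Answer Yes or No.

No

φ(9) = φ(3^2) = 3·(3−1) = 6 = 2 · 3.
It suffices to check that the order of 7 is not a proper divisor of 6: compute 7^(6/q) for q ∈ {2, 3}.
7^3 ≡ 1 (mod 9)  [q = 2: ≡ 1 ✗]
7^2 ≡ 4 (mod 9)  [q = 3: ≢ 1 ✓]
The check at q = 2 fails, so 7 generates a proper subgroup.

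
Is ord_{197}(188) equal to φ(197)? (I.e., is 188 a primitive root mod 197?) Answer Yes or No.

φ(197) = 197 − 1 = 196 = 2^2 · 7^2.
Test 188^(196/q) mod 197 for each prime factor q of 196:
188^98 ≡ 1 (mod 197)  [q = 2: ≡ 1 ✗]
188^28 ≡ 114 (mod 197)  [q = 7: ≢ 1 ✓]
Since 188^98 ≡ 1, the order of 188 divides 98 < 196, so 188 is not a primitive root.

No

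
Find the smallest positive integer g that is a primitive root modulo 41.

6

φ(41) = 41 − 1 = 40 = 2^3 · 5.
Test candidates g = 2, 3, … against the prime factors q ∈ {2, 5} of φ(41): g is a generator iff g^(40/q) ≢ 1 for every such q.
g = 2: 2^20 ≡ 1 — hits 1, so not a primitive root.
g = 3: 3^20 ≡ 40; 3^8 ≡ 1 — hits 1, so not a primitive root.
g = 4: 4^20 ≡ 1 — hits 1, so not a primitive root.
g = 5: 5^20 ≡ 1 — hits 1, so not a primitive root.
g = 6: 6^20 ≡ 40; 6^8 ≡ 10 — none is 1, so 6 is a primitive root.
The smallest primitive root modulo 41 is 6.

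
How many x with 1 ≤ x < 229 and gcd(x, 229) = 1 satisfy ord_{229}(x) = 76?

36

φ(229) = 229 − 1 = 228 = 2^2 · 3 · 19.
In a cyclic group of order 228, there are φ(d) elements of order d for each divisor d of 228, and zero for non-divisors.
76 = 2^2 · 19 divides 228, and φ(76) = 36.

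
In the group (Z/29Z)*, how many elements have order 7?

6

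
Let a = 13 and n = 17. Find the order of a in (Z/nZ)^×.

4

ord(13) | φ(17) = 17 − 1 = 16 = 2^4.
Divisors of 16: 1, 2, 4, 8, 16.
Evaluate successive powers at the divisors of 16:
13^1 ≡ 13
13^2 ≡ 16
13^4 ≡ 1
Hence ord(13) = 4.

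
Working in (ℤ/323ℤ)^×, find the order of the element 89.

36

By Lagrange's theorem, ord_323(89) divides φ(323) = φ(17·19) = (17−1)·(19−1) = 16·18 = 288 = 2^5 · 3^2.
Divisors of 288: 1, 2, 3, 4, 6, 8, 9, 12, 16, 18, 24, 32, 36, 48, 72, 96, 144, 288.
Evaluate successive powers at the divisors of 288:
89^1 ≡ 89 (mod 323)
89^2 ≡ 169 (mod 323)
89^3 ≡ 183 (mod 323)
89^4 ≡ 137 (mod 323)
89^6 ≡ 220 (mod 323)
89^8 ≡ 35 (mod 323)
89^9 ≡ 208 (mod 323)
89^12 ≡ 273 (mod 323)
89^16 ≡ 256 (mod 323)
89^18 ≡ 305 (mod 323)
89^24 ≡ 239 (mod 323)
89^32 ≡ 290 (mod 323)
89^36 ≡ 1 (mod 323) ✓
The smallest such exponent is 36, so the order of 89 is 36.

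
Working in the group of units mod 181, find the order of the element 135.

ord(135) | φ(181) = 181 − 1 = 180 = 2^2 · 3^2 · 5.
Divisors of 180: 1, 2, 3, 4, 5, 6, 9, 10, 12, 15, 18, 20, 30, 36, 45, 60, 90, 180.
Test each divisor d:
135^1 ≡ 135
135^2 ≡ 125
135^3 ≡ 42
135^4 ≡ 59
135^5 ≡ 1
So ord_181(135) = 5.

5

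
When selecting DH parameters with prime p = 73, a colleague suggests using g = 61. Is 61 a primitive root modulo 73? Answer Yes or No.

No

φ(73) = 73 − 1 = 72 = 2^3 · 3^2.
Test 61^(72/q) mod 73 for each prime factor q of 72:
61^36 ≡ 1 (mod 73)  [q = 2: ≡ 1 ✗]
61^24 ≡ 8 (mod 73)  [q = 3: ≢ 1 ✓]
61^36 ≡ 1 shows ord(61) | 36, strictly less than φ(73); not a primitive root.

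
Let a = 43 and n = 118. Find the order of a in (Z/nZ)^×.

58

The order of 43 must divide φ(118) = φ(2)·φ(59) = 1·58 = 58 = 2 · 29.
Divisors of 58: 1, 2, 29, 58.
Check 43^d mod 118 for each divisor in increasing order:
43^1 ≡ 43
43^2 ≡ 79
43^29 ≡ 117
43^58 ≡ 1
The smallest such exponent is 58, so the order of 43 is 58.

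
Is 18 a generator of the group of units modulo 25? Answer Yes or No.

No

φ(25) = φ(5^2) = 5·(5−1) = 20 = 2^2 · 5.
An element g generates (Z/25Z)^× iff g^(20/q) ≢ 1 (mod 25) for each prime q ∈ {2, 5}.
18^10 ≡ 24 (mod 25)  [q = 2: ≢ 1 ✓]
18^4 ≡ 1 (mod 25)  [q = 5: ≡ 1 ✗]
18^4 ≡ 1 shows ord(18) | 4, strictly less than φ(25); not a primitive root.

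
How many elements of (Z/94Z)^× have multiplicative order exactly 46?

22

φ(94) = φ(2)·φ(47) = 1·46 = 46 = 2 · 23.
In a cyclic group of order 46, there are φ(d) elements of order d for each divisor d of 46, and zero for non-divisors.
46 = 2 · 23 divides 46, and φ(46) = 22.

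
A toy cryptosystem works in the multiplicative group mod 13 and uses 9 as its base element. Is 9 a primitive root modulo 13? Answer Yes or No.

φ(13) = 13 − 1 = 12 = 2^2 · 3.
It suffices to check that the order of 9 is not a proper divisor of 12: compute 9^(12/q) for q ∈ {2, 3}.
9^6 ≡ 1 (mod 13)  [q = 2: ≡ 1 ✗]
9^4 ≡ 9 (mod 13)  [q = 3: ≢ 1 ✓]
Since 9^6 ≡ 1, the order of 9 divides 6 < 12, so 9 is not a primitive root.

No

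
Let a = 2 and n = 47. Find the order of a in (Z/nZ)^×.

23

Since 2 ∈ (Z/47Z)^×, its order divides φ(47) = 47 − 1 = 46 = 2 · 23.
Divisors of 46: 1, 2, 23, 46.
Compute 2^d (mod 47) for the divisors d until we hit 1:
2^1 ≡ 2 (mod 47)
2^2 ≡ 4 (mod 47)
2^23 ≡ 1 (mod 47) ✓
Therefore the multiplicative order of 2 modulo 47 is 23.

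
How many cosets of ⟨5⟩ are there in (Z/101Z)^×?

Since 5 ∈ (Z/101Z)^×, its order divides φ(101) = 101 − 1 = 100 = 2^2 · 5^2.
Divisors of 100: 1, 2, 4, 5, 10, 20, 25, 50, 100.
Check 5^d mod 101 for each divisor in increasing order:
5^1 ≡ 5
5^2 ≡ 25
5^4 ≡ 19
5^5 ≡ 95
5^10 ≡ 36
5^20 ≡ 84
5^25 ≡ 1
So ord_101(5) = 25, hence |⟨5⟩| = 25.
The index is φ(101) / ord(5) = 100 / 25 = 4.

4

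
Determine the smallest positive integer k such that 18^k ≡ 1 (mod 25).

ord(18) | φ(25) = φ(5^2) = 5·(5−1) = 20 = 2^2 · 5.
Divisors of 20: 1, 2, 4, 5, 10, 20.
Check 18^d mod 25 for each divisor in increasing order:
18^1 ≡ 18 (mod 25)
18^2 ≡ 24 (mod 25)
18^4 ≡ 1 (mod 25) ✓
Hence ord(18) = 4.

4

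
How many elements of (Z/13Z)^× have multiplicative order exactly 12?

φ(13) = 13 − 1 = 12 = 2^2 · 3.
Since (Z/13Z)^× is cyclic of order 12, the number of elements of order d is φ(d) when d | 12 and 0 otherwise.
12 = 2^2 · 3 divides 12, and φ(12) = 4.

4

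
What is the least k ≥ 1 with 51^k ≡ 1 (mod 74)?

12

By Lagrange's theorem, ord_74(51) divides φ(74) = φ(2)·φ(37) = 1·36 = 36 = 2^2 · 3^2.
Divisors of 36: 1, 2, 3, 4, 6, 9, 12, 18, 36.
Compute 51^d (mod 74) for the divisors d until we hit 1:
51^1 ≡ 51 (mod 74)
51^2 ≡ 11 (mod 74)
51^3 ≡ 43 (mod 74)
51^4 ≡ 47 (mod 74)
51^6 ≡ 73 (mod 74)
51^9 ≡ 31 (mod 74)
51^12 ≡ 1 (mod 74) ✓
The smallest such exponent is 12, so the order of 51 is 12.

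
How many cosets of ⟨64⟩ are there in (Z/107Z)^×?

2

ord(64) | φ(107) = 107 − 1 = 106 = 2 · 53.
Divisors of 106: 1, 2, 53, 106.
Test each divisor d:
64^1 ≡ 64 (mod 107)
64^2 ≡ 30 (mod 107)
64^53 ≡ 1 (mod 107) ✓
The order of 64 is 53, so the subgroup it generates has 53 elements.
[(Z/107Z)^× : ⟨64⟩] = 106/53 = 2.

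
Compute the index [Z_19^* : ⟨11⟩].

By Lagrange's theorem, ord_19(11) divides φ(19) = 19 − 1 = 18 = 2 · 3^2.
Divisors of 18: 1, 2, 3, 6, 9, 18.
Evaluate successive powers at the divisors of 18:
11^1 ≡ 11 (mod 19)
11^2 ≡ 7 (mod 19)
11^3 ≡ 1 (mod 19) ✓
The order of 11 is 3, so the subgroup it generates has 3 elements.
Index = |(Z/19Z)^×| / |⟨11⟩| = 18 / 3 = 6.

6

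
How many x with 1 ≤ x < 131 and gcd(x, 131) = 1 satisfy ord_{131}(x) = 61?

φ(131) = 131 − 1 = 130 = 2 · 5 · 13.
In a cyclic group of order 130, there are φ(d) elements of order d for each divisor d of 130, and zero for non-divisors.
Since 61 ∤ 130, the count is 0.

0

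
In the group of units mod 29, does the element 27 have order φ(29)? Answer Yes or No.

Yes

φ(29) = 29 − 1 = 28 = 2^2 · 7.
Test 27^(28/q) mod 29 for each prime factor q of 28:
27^14 ≡ 28 (mod 29)  [q = 2: ≢ 1 ✓]
27^4 ≡ 16 (mod 29)  [q = 7: ≢ 1 ✓]
All checks pass, so 27 has order 28 and is a primitive root modulo 29.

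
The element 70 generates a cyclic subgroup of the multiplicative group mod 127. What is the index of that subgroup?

The order of 70 must divide φ(127) = 127 − 1 = 126 = 2 · 3^2 · 7.
Divisors of 126: 1, 2, 3, 6, 7, 9, 14, 18, 21, 42, 63, 126.
Compute 70^d (mod 127) for the divisors d until we hit 1:
70^1 ≡ 70 (mod 127)
70^2 ≡ 74 (mod 127)
70^3 ≡ 100 (mod 127)
70^6 ≡ 94 (mod 127)
70^7 ≡ 103 (mod 127)
70^9 ≡ 2 (mod 127)
70^14 ≡ 68 (mod 127)
70^18 ≡ 4 (mod 127)
70^21 ≡ 19 (mod 127)
70^42 ≡ 107 (mod 127)
70^63 ≡ 1 (mod 127) ✓
Thus |⟨70⟩| = ord(70) = 63.
Index = |(Z/127Z)^×| / |⟨70⟩| = 126 / 63 = 2.

2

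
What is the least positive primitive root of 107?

φ(107) = 107 − 1 = 106 = 2 · 53.
g is a primitive root iff g^(106/q) ≢ 1 (mod 107) for each prime q ∈ {2, 53}.
g = 2: 2^53 ≡ 106; 2^2 ≡ 4 — none is 1, so 2 is a primitive root.
Hence the least primitive root of 107 is 2.

2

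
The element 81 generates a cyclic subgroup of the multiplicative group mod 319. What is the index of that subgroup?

8

ord(81) | φ(319) = φ(11·29) = (11−1)·(29−1) = 10·28 = 280 = 2^3 · 5 · 7.
Divisors of 280: 1, 2, 4, 5, 7, 8, 10, 14, 20, 28, 35, 40, 56, 70, 140, 280.
Check 81^d mod 319 for each divisor in increasing order:
81^1 ≡ 81 (mod 319)
81^2 ≡ 181 (mod 319)
81^4 ≡ 223 (mod 319)
81^5 ≡ 199 (mod 319)
81^7 ≡ 291 (mod 319)
81^8 ≡ 284 (mod 319)
81^10 ≡ 45 (mod 319)
81^14 ≡ 146 (mod 319)
81^20 ≡ 111 (mod 319)
81^28 ≡ 262 (mod 319)
81^35 ≡ 1 (mod 319) ✓
The order of 81 is 35, so the subgroup it generates has 35 elements.
[(Z/319Z)^× : ⟨81⟩] = 280/35 = 8.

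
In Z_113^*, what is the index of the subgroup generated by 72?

The order of 72 must divide φ(113) = 113 − 1 = 112 = 2^4 · 7.
Divisors of 112: 1, 2, 4, 7, 8, 14, 16, 28, 56, 112.
Evaluate successive powers at the divisors of 112:
72^1 ≡ 72 (mod 113)
72^2 ≡ 99 (mod 113)
72^4 ≡ 83 (mod 113)
72^7 ≡ 69 (mod 113)
72^8 ≡ 109 (mod 113)
72^14 ≡ 15 (mod 113)
72^16 ≡ 16 (mod 113)
72^28 ≡ 112 (mod 113)
72^56 ≡ 1 (mod 113) ✓
So ord_113(72) = 56, hence |⟨72⟩| = 56.
[(Z/113Z)^× : ⟨72⟩] = 112/56 = 2.

2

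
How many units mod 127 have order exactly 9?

6

φ(127) = 127 − 1 = 126 = 2 · 3^2 · 7.
(Z/127Z)^× is cyclic (|G| = 126); a cyclic group of order m has exactly φ(d) elements of each order d | m, and none otherwise.
9 = 3^2 divides 126, and φ(9) = 6.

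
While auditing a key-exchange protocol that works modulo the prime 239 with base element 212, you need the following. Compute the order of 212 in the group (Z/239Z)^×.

238

Since 212 ∈ (Z/239Z)^×, its order divides φ(239) = 239 − 1 = 238 = 2 · 7 · 17.
Divisors of 238: 1, 2, 7, 14, 17, 34, 119, 238.
Test each divisor d:
212^1 ≡ 212 (mod 239)
212^2 ≡ 12 (mod 239)
212^7 ≡ 188 (mod 239)
212^14 ≡ 211 (mod 239)
212^17 ≡ 229 (mod 239)
212^34 ≡ 100 (mod 239)
212^119 ≡ 238 (mod 239)
212^238 ≡ 1 (mod 239) ✓
So ord_239(212) = 238.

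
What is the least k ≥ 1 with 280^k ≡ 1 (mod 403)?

12

The order of 280 must divide φ(403) = φ(13·31) = (13−1)·(31−1) = 12·30 = 360 = 2^3 · 3^2 · 5.
Divisors of 360: 1, 2, 3, 4, 5, 6, 8, 9, 10, 12, 15, 18, 20, 24, 30, 36, 40, 45, 60, 72, 90, 120, 180, 360.
Compute 280^d (mod 403) for the divisors d until we hit 1:
280^1 ≡ 280
280^2 ≡ 218
280^3 ≡ 187
280^4 ≡ 373
280^5 ≡ 63
280^6 ≡ 311
280^8 ≡ 94
280^9 ≡ 125
280^10 ≡ 342
280^12 ≡ 1
The smallest such exponent is 12, so the order of 280 is 12.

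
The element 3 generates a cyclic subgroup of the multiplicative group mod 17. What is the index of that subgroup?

1

Since 3 ∈ (Z/17Z)^×, its order divides φ(17) = 17 − 1 = 16 = 2^4.
Divisors of 16: 1, 2, 4, 8, 16.
Test each divisor d:
3^1 ≡ 3 (mod 17)
3^2 ≡ 9 (mod 17)
3^4 ≡ 13 (mod 17)
3^8 ≡ 16 (mod 17)
3^16 ≡ 1 (mod 17) ✓
The order of 3 is 16, so the subgroup it generates has 16 elements.
Index = |(Z/17Z)^×| / |⟨3⟩| = 16 / 16 = 1.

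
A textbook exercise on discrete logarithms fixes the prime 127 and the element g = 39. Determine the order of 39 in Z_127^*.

126

By Lagrange's theorem, ord_127(39) divides φ(127) = 127 − 1 = 126 = 2 · 3^2 · 7.
Divisors of 126: 1, 2, 3, 6, 7, 9, 14, 18, 21, 42, 63, 126.
Evaluate successive powers at the divisors of 126:
39^1 ≡ 39 (mod 127)
39^2 ≡ 124 (mod 127)
39^3 ≡ 10 (mod 127)
39^6 ≡ 100 (mod 127)
39^7 ≡ 90 (mod 127)
39^9 ≡ 111 (mod 127)
39^14 ≡ 99 (mod 127)
39^18 ≡ 2 (mod 127)
39^21 ≡ 20 (mod 127)
39^42 ≡ 19 (mod 127)
39^63 ≡ 126 (mod 127)
39^126 ≡ 1 (mod 127) ✓
Hence ord(39) = 126.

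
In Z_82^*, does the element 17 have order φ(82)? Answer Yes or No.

Yes

φ(82) = φ(2)·φ(41) = 1·40 = 40 = 2^3 · 5.
An element g generates (Z/82Z)^× iff g^(40/q) ≢ 1 (mod 82) for each prime q ∈ {2, 5}.
17^20 ≡ 81 (mod 82)  [q = 2: ≢ 1 ✓]
17^8 ≡ 57 (mod 82)  [q = 5: ≢ 1 ✓]
Every test exponent gives a nontrivial residue, hence 17 generates the full group.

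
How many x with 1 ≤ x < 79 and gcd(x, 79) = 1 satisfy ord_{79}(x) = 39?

φ(79) = 79 − 1 = 78 = 2 · 3 · 13.
In a cyclic group of order 78, there are φ(d) elements of order d for each divisor d of 78, and zero for non-divisors.
39 = 3 · 13 divides 78, and φ(39) = 24.

24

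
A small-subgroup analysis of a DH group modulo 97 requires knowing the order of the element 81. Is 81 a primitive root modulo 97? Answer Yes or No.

No

φ(97) = 97 − 1 = 96 = 2^5 · 3.
Test 81^(96/q) mod 97 for each prime factor q of 96:
81^48 ≡ 1 (mod 97)  [q = 2: ≡ 1 ✗]
81^32 ≡ 35 (mod 97)  [q = 3: ≢ 1 ✓]
The check at q = 2 fails, so 81 generates a proper subgroup.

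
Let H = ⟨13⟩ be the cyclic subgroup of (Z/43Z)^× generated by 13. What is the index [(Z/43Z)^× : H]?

2

By Lagrange's theorem, ord_43(13) divides φ(43) = 43 − 1 = 42 = 2 · 3 · 7.
Divisors of 42: 1, 2, 3, 6, 7, 14, 21, 42.
Test each divisor d:
13^1 ≡ 13 (mod 43)
13^2 ≡ 40 (mod 43)
13^3 ≡ 4 (mod 43)
13^6 ≡ 16 (mod 43)
13^7 ≡ 36 (mod 43)
13^14 ≡ 6 (mod 43)
13^21 ≡ 1 (mod 43) ✓
So ord_43(13) = 21, hence |⟨13⟩| = 21.
Index = |(Z/43Z)^×| / |⟨13⟩| = 42 / 21 = 2.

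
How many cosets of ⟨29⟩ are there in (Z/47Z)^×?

1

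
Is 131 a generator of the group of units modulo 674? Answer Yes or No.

φ(674) = φ(2)·φ(337) = 1·336 = 336 = 2^4 · 3 · 7.
It suffices to check that the order of 131 is not a proper divisor of 336: compute 131^(336/q) for q ∈ {2, 3, 7}.
131^168 ≡ 1 (mod 674)  [q = 2: ≡ 1 ✗]
131^112 ≡ 465 (mod 674)  [q = 3: ≢ 1 ✓]
131^48 ≡ 389 (mod 674)  [q = 7: ≢ 1 ✓]
131^168 ≡ 1 shows ord(131) | 168, strictly less than φ(674); not a primitive root.

No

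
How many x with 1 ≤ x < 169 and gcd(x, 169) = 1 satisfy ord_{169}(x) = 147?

φ(169) = φ(13^2) = 13·(13−1) = 156 = 2^2 · 3 · 13.
In a cyclic group of order 156, there are φ(d) elements of order d for each divisor d of 156, and zero for non-divisors.
Here 156 is not a multiple of 147, so there are no elements of order 147.

0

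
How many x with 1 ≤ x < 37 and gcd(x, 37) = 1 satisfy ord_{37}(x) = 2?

1

φ(37) = 37 − 1 = 36 = 2^2 · 3^2.
Since (Z/37Z)^× is cyclic of order 36, the number of elements of order d is φ(d) when d | 36 and 0 otherwise.
2 | 36, and φ(2) = 2 − 1 = 1.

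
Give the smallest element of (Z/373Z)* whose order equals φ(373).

φ(373) = 373 − 1 = 372 = 2^2 · 3 · 31.
g is a primitive root iff g^(372/q) ≢ 1 (mod 373) for each prime q ∈ {2, 3, 31}.
g = 2: 2^186 ≡ 372; 2^124 ≡ 284; 2^12 ≡ 366 — none is 1, so 2 is a primitive root.
Hence the least primitive root of 373 is 2.

2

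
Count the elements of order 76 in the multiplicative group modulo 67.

0

φ(67) = 67 − 1 = 66 = 2 · 3 · 11.
Since (Z/67Z)^× is cyclic of order 66, the number of elements of order d is φ(d) when d | 66 and 0 otherwise.
Here 66 is not a multiple of 76, so there are no elements of order 76.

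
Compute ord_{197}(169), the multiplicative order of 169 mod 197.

The order of 169 must divide φ(197) = 197 − 1 = 196 = 2^2 · 7^2.
Divisors of 196: 1, 2, 4, 7, 14, 28, 49, 98, 196.
Compute 169^d (mod 197) for the divisors d until we hit 1:
169^1 ≡ 169 (mod 197)
169^2 ≡ 193 (mod 197)
169^4 ≡ 16 (mod 197)
169^7 ≡ 19 (mod 197)
169^14 ≡ 164 (mod 197)
169^28 ≡ 104 (mod 197)
169^49 ≡ 196 (mod 197)
169^98 ≡ 1 (mod 197) ✓
So ord_197(169) = 98.

98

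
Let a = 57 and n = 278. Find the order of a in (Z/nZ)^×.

23

Since 57 ∈ (Z/278Z)^×, its order divides φ(278) = φ(2)·φ(139) = 1·138 = 138 = 2 · 3 · 23.
Divisors of 138: 1, 2, 3, 6, 23, 46, 69, 138.
Evaluate successive powers at the divisors of 138:
57^1 ≡ 57 (mod 278)
57^2 ≡ 191 (mod 278)
57^3 ≡ 45 (mod 278)
57^6 ≡ 79 (mod 278)
57^23 ≡ 1 (mod 278) ✓
Hence ord(57) = 23.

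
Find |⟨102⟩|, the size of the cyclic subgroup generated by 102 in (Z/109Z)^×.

54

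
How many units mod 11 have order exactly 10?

φ(11) = 11 − 1 = 10 = 2 · 5.
(Z/11Z)^× is cyclic (|G| = 10); a cyclic group of order m has exactly φ(d) elements of each order d | m, and none otherwise.
10 = 2 · 5 divides 10, and φ(10) = 4.

4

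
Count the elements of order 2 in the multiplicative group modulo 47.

φ(47) = 47 − 1 = 46 = 2 · 23.
(Z/47Z)^× is cyclic (|G| = 46); a cyclic group of order m has exactly φ(d) elements of each order d | m, and none otherwise.
2 | 46, and φ(2) = 2 − 1 = 1.

1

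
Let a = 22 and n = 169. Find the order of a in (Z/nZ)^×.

The order of 22 must divide φ(169) = φ(13^2) = 13·(13−1) = 156 = 2^2 · 3 · 13.
Divisors of 156: 1, 2, 3, 4, 6, 12, 13, 26, 39, 52, 78, 156.
Evaluate successive powers at the divisors of 156:
22^1 ≡ 22 (mod 169)
22^2 ≡ 146 (mod 169)
22^3 ≡ 1 (mod 169) ✓
Therefore the multiplicative order of 22 modulo 169 is 3.

3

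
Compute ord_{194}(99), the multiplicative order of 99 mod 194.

Since 99 ∈ (Z/194Z)^×, its order divides φ(194) = φ(2)·φ(97) = 1·96 = 96 = 2^5 · 3.
Divisors of 96: 1, 2, 3, 4, 6, 8, 12, 16, 24, 32, 48, 96.
Compute 99^d (mod 194) for the divisors d until we hit 1:
99^1 ≡ 99 (mod 194)
99^2 ≡ 101 (mod 194)
99^3 ≡ 105 (mod 194)
99^4 ≡ 113 (mod 194)
99^6 ≡ 161 (mod 194)
99^8 ≡ 159 (mod 194)
99^12 ≡ 119 (mod 194)
99^16 ≡ 61 (mod 194)
99^24 ≡ 193 (mod 194)
99^32 ≡ 35 (mod 194)
99^48 ≡ 1 (mod 194) ✓
Hence ord(99) = 48.

48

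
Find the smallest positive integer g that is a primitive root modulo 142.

7

φ(142) = φ(2)·φ(71) = 1·70 = 70 = 2 · 5 · 7.
g is a primitive root iff g^(70/q) ≢ 1 (mod 142) for each prime q ∈ {2, 5, 7}.
g = 2: gcd(2, 142) = 2 > 1, not a unit — skip.
g = 3: 3^35 ≡ 1 — hits 1, so not a primitive root.
g = 4: gcd(4, 142) = 2 > 1, not a unit — skip.
g = 5: 5^35 ≡ 1 — hits 1, so not a primitive root.
g = 6: gcd(6, 142) = 2 > 1, not a unit — skip.
g = 7: 7^35 ≡ 141; 7^14 ≡ 125; 7^10 ≡ 45 — none is 1, so 7 is a primitive root.
The smallest primitive root modulo 142 is 7.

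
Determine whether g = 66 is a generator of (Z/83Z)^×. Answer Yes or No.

Yes

φ(83) = 83 − 1 = 82 = 2 · 41.
It suffices to check that the order of 66 is not a proper divisor of 82: compute 66^(82/q) for q ∈ {2, 41}.
66^41 ≡ 82 (mod 83)  [q = 2: ≢ 1 ✓]
66^2 ≡ 40 (mod 83)  [q = 41: ≢ 1 ✓]
Every test exponent gives a nontrivial residue, hence 66 generates the full group.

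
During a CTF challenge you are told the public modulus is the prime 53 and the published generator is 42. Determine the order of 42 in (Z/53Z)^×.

13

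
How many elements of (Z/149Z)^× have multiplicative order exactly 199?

0

φ(149) = 149 − 1 = 148 = 2^2 · 37.
In a cyclic group of order 148, there are φ(d) elements of order d for each divisor d of 148, and zero for non-divisors.
199 does not divide 148, so no element of (Z/149Z)^× has order 199.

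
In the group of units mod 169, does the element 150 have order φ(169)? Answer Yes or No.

No

φ(169) = φ(13^2) = 13·(13−1) = 156 = 2^2 · 3 · 13.
An element g generates (Z/169Z)^× iff g^(156/q) ≢ 1 (mod 169) for each prime q ∈ {2, 3, 13}.
150^78 ≡ 168 (mod 169)  [q = 2: ≢ 1 ✓]
150^52 ≡ 22 (mod 169)  [q = 3: ≢ 1 ✓]
150^12 ≡ 1 (mod 169)  [q = 13: ≡ 1 ✗]
The check at q = 13 fails, so 150 generates a proper subgroup.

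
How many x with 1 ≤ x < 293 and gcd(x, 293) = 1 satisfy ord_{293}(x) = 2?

1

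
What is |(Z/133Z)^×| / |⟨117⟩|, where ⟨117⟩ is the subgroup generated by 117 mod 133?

6

By Lagrange's theorem, ord_133(117) divides φ(133) = φ(7·19) = (7−1)·(19−1) = 6·18 = 108 = 2^2 · 3^3.
Divisors of 108: 1, 2, 3, 4, 6, 9, 12, 18, 27, 36, 54, 108.
Check 117^d mod 133 for each divisor in increasing order:
117^1 ≡ 117
117^2 ≡ 123
117^3 ≡ 27
117^4 ≡ 100
117^6 ≡ 64
117^9 ≡ 132
117^12 ≡ 106
117^18 ≡ 1
The order of 117 is 18, so the subgroup it generates has 18 elements.
The index is φ(133) / ord(117) = 108 / 18 = 6.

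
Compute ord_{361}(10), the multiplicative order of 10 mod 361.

ord(10) | φ(361) = φ(19^2) = 19·(19−1) = 342 = 2 · 3^2 · 19.
Divisors of 342: 1, 2, 3, 6, 9, 18, 19, 38, 57, 114, 171, 342.
Compute 10^d (mod 361) for the divisors d until we hit 1:
10^1 ≡ 10
10^2 ≡ 100
10^3 ≡ 278
10^6 ≡ 30
10^9 ≡ 37
10^18 ≡ 286
10^19 ≡ 333
10^38 ≡ 62
10^57 ≡ 69
10^114 ≡ 68
10^171 ≡ 360
10^342 ≡ 1
The smallest such exponent is 342, so the order of 10 is 342.

342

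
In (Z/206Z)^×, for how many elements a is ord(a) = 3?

2

φ(206) = φ(2)·φ(103) = 1·102 = 102 = 2 · 3 · 17.
Since (Z/206Z)^× is cyclic of order 102, the number of elements of order d is φ(d) when d | 102 and 0 otherwise.
3 | 102, and φ(3) = 3 − 1 = 2.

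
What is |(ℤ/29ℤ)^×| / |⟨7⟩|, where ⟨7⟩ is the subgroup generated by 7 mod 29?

4

ord(7) | φ(29) = 29 − 1 = 28 = 2^2 · 7.
Divisors of 28: 1, 2, 4, 7, 14, 28.
Compute 7^d (mod 29) for the divisors d until we hit 1:
7^1 ≡ 7 (mod 29)
7^2 ≡ 20 (mod 29)
7^4 ≡ 23 (mod 29)
7^7 ≡ 1 (mod 29) ✓
Thus |⟨7⟩| = ord(7) = 7.
[(Z/29Z)^× : ⟨7⟩] = 28/7 = 4.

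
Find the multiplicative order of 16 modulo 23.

11

The order of 16 must divide φ(23) = 23 − 1 = 22 = 2 · 11.
Divisors of 22: 1, 2, 11, 22.
Test each divisor d:
16^1 ≡ 16 (mod 23)
16^2 ≡ 3 (mod 23)
16^11 ≡ 1 (mod 23) ✓
Therefore the multiplicative order of 16 modulo 23 is 11.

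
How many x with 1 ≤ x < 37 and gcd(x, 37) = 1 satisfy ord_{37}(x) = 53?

0

φ(37) = 37 − 1 = 36 = 2^2 · 3^2.
Since (Z/37Z)^× is cyclic of order 36, the number of elements of order d is φ(d) when d | 36 and 0 otherwise.
Here 36 is not a multiple of 53, so there are no elements of order 53.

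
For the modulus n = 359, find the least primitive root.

7

φ(359) = 359 − 1 = 358 = 2 · 179.
Test candidates g = 2, 3, … against the prime factors q ∈ {2, 179} of φ(359): g is a generator iff g^(358/q) ≢ 1 for every such q.
g = 2: 2^179 ≡ 1 — hits 1, so not a primitive root.
g = 3: 3^179 ≡ 1 — hits 1, so not a primitive root.
g = 4: 4^179 ≡ 1 — hits 1, so not a primitive root.
g = 5: 5^179 ≡ 1 — hits 1, so not a primitive root.
g = 6: 6^179 ≡ 1 — hits 1, so not a primitive root.
g = 7: 7^179 ≡ 358; 7^2 ≡ 49 — none is 1, so 7 is a primitive root.
So 7 is the smallest generator of (Z/359Z)^×.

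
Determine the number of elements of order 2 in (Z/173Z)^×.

φ(173) = 173 − 1 = 172 = 2^2 · 43.
In a cyclic group of order 172, there are φ(d) elements of order d for each divisor d of 172, and zero for non-divisors.
2 | 172, and φ(2) = 2 − 1 = 1.

1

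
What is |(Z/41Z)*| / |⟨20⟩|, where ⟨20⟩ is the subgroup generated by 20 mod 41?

2

ord(20) | φ(41) = 41 − 1 = 40 = 2^3 · 5.
Divisors of 40: 1, 2, 4, 5, 8, 10, 20, 40.
Compute 20^d (mod 41) for the divisors d until we hit 1:
20^1 ≡ 20 (mod 41)
20^2 ≡ 31 (mod 41)
20^4 ≡ 18 (mod 41)
20^5 ≡ 32 (mod 41)
20^8 ≡ 37 (mod 41)
20^10 ≡ 40 (mod 41)
20^20 ≡ 1 (mod 41) ✓
So ord_41(20) = 20, hence |⟨20⟩| = 20.
[(Z/41Z)^× : ⟨20⟩] = 40/20 = 2.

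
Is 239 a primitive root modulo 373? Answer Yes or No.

φ(373) = 373 − 1 = 372 = 2^2 · 3 · 31.
It suffices to check that the order of 239 is not a proper divisor of 372: compute 239^(372/q) for q ∈ {2, 3, 31}.
239^186 ≡ 1 (mod 373)  [q = 2: ≡ 1 ✗]
239^124 ≡ 284 (mod 373)  [q = 3: ≢ 1 ✓]
239^12 ≡ 169 (mod 373)  [q = 31: ≢ 1 ✓]
239^186 ≡ 1 shows ord(239) | 186, strictly less than φ(373); not a primitive root.

No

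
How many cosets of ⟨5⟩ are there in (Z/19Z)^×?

2

ord(5) | φ(19) = 19 − 1 = 18 = 2 · 3^2.
Divisors of 18: 1, 2, 3, 6, 9, 18.
Compute 5^d (mod 19) for the divisors d until we hit 1:
5^1 ≡ 5 (mod 19)
5^2 ≡ 6 (mod 19)
5^3 ≡ 11 (mod 19)
5^6 ≡ 7 (mod 19)
5^9 ≡ 1 (mod 19) ✓
So ord_19(5) = 9, hence |⟨5⟩| = 9.
Index = |(Z/19Z)^×| / |⟨5⟩| = 18 / 9 = 2.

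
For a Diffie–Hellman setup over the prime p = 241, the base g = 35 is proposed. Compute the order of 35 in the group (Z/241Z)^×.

The order of 35 must divide φ(241) = 241 − 1 = 240 = 2^4 · 3 · 5.
Divisors of 240: 1, 2, 3, 4, 5, 6, 8, 10, 12, 15, 16, 20, 24, 30, 40, 48, 60, 80, 120, 240.
Check 35^d mod 241 for each divisor in increasing order:
35^1 ≡ 35
35^2 ≡ 20
35^3 ≡ 218
35^4 ≡ 159
35^5 ≡ 22
35^6 ≡ 47
35^8 ≡ 217
35^10 ≡ 2
35^12 ≡ 40
35^15 ≡ 44
35^16 ≡ 94
35^20 ≡ 4
35^24 ≡ 154
35^30 ≡ 8
35^40 ≡ 16
35^48 ≡ 98
35^60 ≡ 64
35^80 ≡ 15
35^120 ≡ 240
35^240 ≡ 1
Hence ord(35) = 240.

240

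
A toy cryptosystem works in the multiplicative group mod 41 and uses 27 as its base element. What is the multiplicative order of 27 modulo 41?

Since 27 ∈ (Z/41Z)^×, its order divides φ(41) = 41 − 1 = 40 = 2^3 · 5.
Divisors of 40: 1, 2, 4, 5, 8, 10, 20, 40.
Test each divisor d:
27^1 ≡ 27 (mod 41)
27^2 ≡ 32 (mod 41)
27^4 ≡ 40 (mod 41)
27^5 ≡ 14 (mod 41)
27^8 ≡ 1 (mod 41) ✓
So ord_41(27) = 8.

8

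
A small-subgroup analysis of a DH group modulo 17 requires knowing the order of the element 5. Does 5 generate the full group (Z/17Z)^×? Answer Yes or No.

Yes

φ(17) = 17 − 1 = 16 = 2^4.
Test 5^(16/q) mod 17 for each prime factor q of 16:
5^8 ≡ 16 (mod 17)  [q = 2: ≢ 1 ✓]
Every test exponent gives a nontrivial residue, hence 5 generates the full group.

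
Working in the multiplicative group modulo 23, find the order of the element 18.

11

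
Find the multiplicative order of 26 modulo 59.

ord(26) | φ(59) = 59 − 1 = 58 = 2 · 29.
Divisors of 58: 1, 2, 29, 58.
Test each divisor d:
26^1 ≡ 26 (mod 59)
26^2 ≡ 27 (mod 59)
26^29 ≡ 1 (mod 59) ✓
So ord_59(26) = 29.

29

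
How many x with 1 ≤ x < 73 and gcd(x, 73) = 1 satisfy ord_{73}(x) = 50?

φ(73) = 73 − 1 = 72 = 2^3 · 3^2.
(Z/73Z)^× is cyclic (|G| = 72); a cyclic group of order m has exactly φ(d) elements of each order d | m, and none otherwise.
50 does not divide 72, so no element of (Z/73Z)^× has order 50.

0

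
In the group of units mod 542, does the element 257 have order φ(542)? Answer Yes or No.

φ(542) = φ(2)·φ(271) = 1·270 = 270 = 2 · 3^3 · 5.
It suffices to check that the order of 257 is not a proper divisor of 270: compute 257^(270/q) for q ∈ {2, 3, 5}.
257^135 ≡ 541 (mod 542)  [q = 2: ≢ 1 ✓]
257^90 ≡ 299 (mod 542)  [q = 3: ≢ 1 ✓]
257^54 ≡ 281 (mod 542)  [q = 5: ≢ 1 ✓]
None equal 1, so ord_542(257) = 270: 257 is a primitive root.

Yes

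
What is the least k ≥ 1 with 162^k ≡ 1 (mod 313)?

52

The order of 162 must divide φ(313) = 313 − 1 = 312 = 2^3 · 3 · 13.
Divisors of 312: 1, 2, 3, 4, 6, 8, 12, 13, 24, 26, 39, 52, 78, 104, 156, 312.
Check 162^d mod 313 for each divisor in increasing order:
162^1 ≡ 162 (mod 313)
162^2 ≡ 265 (mod 313)
162^3 ≡ 49 (mod 313)
162^4 ≡ 113 (mod 313)
162^6 ≡ 210 (mod 313)
162^8 ≡ 249 (mod 313)
162^12 ≡ 280 (mod 313)
162^13 ≡ 288 (mod 313)
162^24 ≡ 150 (mod 313)
162^26 ≡ 312 (mod 313)
162^39 ≡ 25 (mod 313)
162^52 ≡ 1 (mod 313) ✓
So ord_313(162) = 52.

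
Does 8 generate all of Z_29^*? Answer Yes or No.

Yes

φ(29) = 29 − 1 = 28 = 2^2 · 7.
An element g generates (Z/29Z)^× iff g^(28/q) ≢ 1 (mod 29) for each prime q ∈ {2, 7}.
8^14 ≡ 28 (mod 29)  [q = 2: ≢ 1 ✓]
8^4 ≡ 7 (mod 29)  [q = 7: ≢ 1 ✓]
None equal 1, so ord_29(8) = 28: 8 is a primitive root.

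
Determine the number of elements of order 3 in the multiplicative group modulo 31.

2

φ(31) = 31 − 1 = 30 = 2 · 3 · 5.
(Z/31Z)^× is cyclic (|G| = 30); a cyclic group of order m has exactly φ(d) elements of each order d | m, and none otherwise.
3 | 30, and φ(3) = 3 − 1 = 2.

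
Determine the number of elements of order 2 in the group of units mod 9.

φ(9) = φ(3^2) = 3·(3−1) = 6 = 2 · 3.
Since (Z/9Z)^× is cyclic of order 6, the number of elements of order d is φ(d) when d | 6 and 0 otherwise.
2 | 6, and φ(2) = 2 − 1 = 1.

1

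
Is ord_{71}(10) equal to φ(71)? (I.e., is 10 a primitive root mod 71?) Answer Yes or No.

No

φ(71) = 71 − 1 = 70 = 2 · 5 · 7.
Test 10^(70/q) mod 71 for each prime factor q of 70:
10^35 ≡ 1 (mod 71)  [q = 2: ≡ 1 ✗]
10^14 ≡ 25 (mod 71)  [q = 5: ≢ 1 ✓]
10^10 ≡ 30 (mod 71)  [q = 7: ≢ 1 ✓]
Since 10^35 ≡ 1, the order of 10 divides 35 < 70, so 10 is not a primitive root.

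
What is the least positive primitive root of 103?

5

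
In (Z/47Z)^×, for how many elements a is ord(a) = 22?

φ(47) = 47 − 1 = 46 = 2 · 23.
(Z/47Z)^× is cyclic (|G| = 46); a cyclic group of order m has exactly φ(d) elements of each order d | m, and none otherwise.
22 does not divide 46, so no element of (Z/47Z)^× has order 22.

0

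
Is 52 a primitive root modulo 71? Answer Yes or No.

Yes

φ(71) = 71 − 1 = 70 = 2 · 5 · 7.
Test 52^(70/q) mod 71 for each prime factor q of 70:
52^35 ≡ 70 (mod 71)  [q = 2: ≢ 1 ✓]
52^14 ≡ 54 (mod 71)  [q = 5: ≢ 1 ✓]
52^10 ≡ 37 (mod 71)  [q = 7: ≢ 1 ✓]
Every test exponent gives a nontrivial residue, hence 52 generates the full group.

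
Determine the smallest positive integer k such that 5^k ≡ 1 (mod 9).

The order of 5 must divide φ(9) = φ(3^2) = 3·(3−1) = 6 = 2 · 3.
Divisors of 6: 1, 2, 3, 6.
Compute 5^d (mod 9) for the divisors d until we hit 1:
5^1 ≡ 5
5^2 ≡ 7
5^3 ≡ 8
5^6 ≡ 1
Therefore the multiplicative order of 5 modulo 9 is 6.

6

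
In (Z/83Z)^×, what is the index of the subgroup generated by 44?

2

By Lagrange's theorem, ord_83(44) divides φ(83) = 83 − 1 = 82 = 2 · 41.
Divisors of 82: 1, 2, 41, 82.
Test each divisor d:
44^1 ≡ 44 (mod 83)
44^2 ≡ 27 (mod 83)
44^41 ≡ 1 (mod 83) ✓
The order of 44 is 41, so the subgroup it generates has 41 elements.
The index is φ(83) / ord(44) = 82 / 41 = 2.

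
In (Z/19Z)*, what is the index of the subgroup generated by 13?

1

Since 13 ∈ (Z/19Z)^×, its order divides φ(19) = 19 − 1 = 18 = 2 · 3^2.
Divisors of 18: 1, 2, 3, 6, 9, 18.
Check 13^d mod 19 for each divisor in increasing order:
13^1 ≡ 13
13^2 ≡ 17
13^3 ≡ 12
13^6 ≡ 11
13^9 ≡ 18
13^18 ≡ 1
The order of 13 is 18, so the subgroup it generates has 18 elements.
[(Z/19Z)^× : ⟨13⟩] = 18/18 = 1.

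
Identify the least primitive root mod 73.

5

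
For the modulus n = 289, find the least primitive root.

3

φ(289) = φ(17^2) = 17·(17−1) = 272 = 2^4 · 17.
g is a primitive root iff g^(272/q) ≢ 1 (mod 289) for each prime q ∈ {2, 17}.
g = 2: 2^136 ≡ 1 — hits 1, so not a primitive root.
g = 3: 3^136 ≡ 288; 3^16 ≡ 171 — none is 1, so 3 is a primitive root.
Hence the least primitive root of 289 is 3.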